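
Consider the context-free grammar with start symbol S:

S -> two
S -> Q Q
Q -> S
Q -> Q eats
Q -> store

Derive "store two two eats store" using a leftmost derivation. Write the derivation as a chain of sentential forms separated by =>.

S => Q Q => S Q => Q Q Q => store Q Q => store S Q => store Q Q Q => store S Q Q => store two Q Q => store two Q eats Q => store two S eats Q => store two two eats Q => store two two eats store

S => Q Q   [S -> Q Q]
Q Q => S Q   [Q -> S]
S Q => Q Q Q   [S -> Q Q]
Q Q Q => store Q Q   [Q -> store]
store Q Q => store S Q   [Q -> S]
store S Q => store Q Q Q   [S -> Q Q]
store Q Q Q => store S Q Q   [Q -> S]
store S Q Q => store two Q Q   [S -> two]
store two Q Q => store two Q eats Q   [Q -> Q eats]
store two Q eats Q => store two S eats Q   [Q -> S]
store two S eats Q => store two two eats Q   [S -> two]
store two two eats Q => store two two eats store   [Q -> store]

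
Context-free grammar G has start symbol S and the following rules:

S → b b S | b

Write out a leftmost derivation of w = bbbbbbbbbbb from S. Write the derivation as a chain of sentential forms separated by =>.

S => bbS => bbbbS => bbbbbbS => bbbbbbbbS => bbbbbbbbbbS => bbbbbbbbbbb

S => bbS   [S → b b S]
bbS => bbbbS   [S → b b S]
bbbbS => bbbbbbS   [S → b b S]
bbbbbbS => bbbbbbbbS   [S → b b S]
bbbbbbbbS => bbbbbbbbbbS   [S → b b S]
bbbbbbbbbbS => bbbbbbbbbbb   [S → b]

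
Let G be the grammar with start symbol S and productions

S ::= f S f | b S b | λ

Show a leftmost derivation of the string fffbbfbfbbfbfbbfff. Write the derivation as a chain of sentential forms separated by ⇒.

S⇒fSf⇒ffSff⇒fffSfff⇒fffbSbfff⇒fffbbSbbfff⇒fffbbfSfbbfff⇒fffbbfbSbfbbfff⇒fffbbfbfSfbfbbfff⇒fffbbfbfbSbfbfbbfff⇒fffbbfbfbbfbfbbfff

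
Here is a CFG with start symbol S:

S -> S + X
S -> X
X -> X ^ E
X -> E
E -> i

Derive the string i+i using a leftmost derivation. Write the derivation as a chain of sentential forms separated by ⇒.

S⇒S+X⇒X+X⇒E+X⇒i+X⇒i+E⇒i+i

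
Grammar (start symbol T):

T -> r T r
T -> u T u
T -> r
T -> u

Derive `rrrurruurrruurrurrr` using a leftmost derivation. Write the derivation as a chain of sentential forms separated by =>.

T=>rTr=>rrTrr=>rrrTrrr=>rrruTurrr=>rrrurTrurrr=>rrrurrTrrurrr=>rrrurruTurrurrr=>rrrurruuTuurrurrr=>rrrurruurTruurrurrr=>rrrurruurrruurrurrr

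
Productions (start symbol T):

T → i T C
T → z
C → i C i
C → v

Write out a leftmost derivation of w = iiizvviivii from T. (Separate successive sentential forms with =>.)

T => iTC => iiTCC => iiiTCCC => iiizCCC => iiizvCC => iiizvvC => iiizvviCi => iiizvviiCii => iiizvviivii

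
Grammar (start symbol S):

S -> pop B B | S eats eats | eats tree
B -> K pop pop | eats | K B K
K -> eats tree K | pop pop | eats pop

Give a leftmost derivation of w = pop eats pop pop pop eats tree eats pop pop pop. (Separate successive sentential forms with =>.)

S => pop B B   [S -> pop B B]
pop B B => pop K pop pop B   [B -> K pop pop]
pop K pop pop B => pop eats pop pop pop B   [K -> eats pop]
pop eats pop pop pop B => pop eats pop pop pop K pop pop   [B -> K pop pop]
pop eats pop pop pop K pop pop => pop eats pop pop pop eats tree K pop pop   [K -> eats tree K]
pop eats pop pop pop eats tree K pop pop => pop eats pop pop pop eats tree eats pop pop pop   [K -> eats pop]

S => pop B B => pop K pop pop B => pop eats pop pop pop B => pop eats pop pop pop K pop pop => pop eats pop pop pop eats tree K pop pop => pop eats pop pop pop eats tree eats pop pop pop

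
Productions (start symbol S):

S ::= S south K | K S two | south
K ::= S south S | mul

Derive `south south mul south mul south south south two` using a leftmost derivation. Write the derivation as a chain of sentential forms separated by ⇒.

S ⇒ K S two   [S ::= K S two]
K S two ⇒ S south S S two   [K ::= S south S]
S south S S two ⇒ S south K south S S two   [S ::= S south K]
S south K south S S two ⇒ S south K south K south S S two   [S ::= S south K]
S south K south K south S S two ⇒ south south K south K south S S two   [S ::= south]
south south K south K south S S two ⇒ south south mul south K south S S two   [K ::= mul]
south south mul south K south S S two ⇒ south south mul south mul south S S two   [K ::= mul]
south south mul south mul south S S two ⇒ south south mul south mul south south S two   [S ::= south]
south south mul south mul south south S two ⇒ south south mul south mul south south south two   [S ::= south]

S ⇒ K S two ⇒ S south S S two ⇒ S south K south S S two ⇒ S south K south K south S S two ⇒ south south K south K south S S two ⇒ south south mul south K south S S two ⇒ south south mul south mul south S S two ⇒ south south mul south mul south south S two ⇒ south south mul south mul south south south two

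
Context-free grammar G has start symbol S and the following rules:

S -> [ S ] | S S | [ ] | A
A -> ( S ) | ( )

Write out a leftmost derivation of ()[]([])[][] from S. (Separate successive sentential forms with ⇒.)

S ⇒ SS ⇒ SSS ⇒ ASS ⇒ ()SS ⇒ ()SSS ⇒ ()SSSS ⇒ ()[]SSS ⇒ ()[]ASS ⇒ ()[](S)SS ⇒ ()[]([])SS ⇒ ()[]([])[]S ⇒ ()[]([])[][]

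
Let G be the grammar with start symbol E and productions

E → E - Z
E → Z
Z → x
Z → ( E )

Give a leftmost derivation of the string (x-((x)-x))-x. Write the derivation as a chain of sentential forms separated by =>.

E=>E-Z=>Z-Z=>(E)-Z=>(E-Z)-Z=>(Z-Z)-Z=>(x-Z)-Z=>(x-(E))-Z=>(x-(E-Z))-Z=>(x-(Z-Z))-Z=>(x-((E)-Z))-Z=>(x-((Z)-Z))-Z=>(x-((x)-Z))-Z=>(x-((x)-x))-Z=>(x-((x)-x))-x

E => E-Z   [E → E - Z]
E-Z => Z-Z   [E → Z]
Z-Z => (E)-Z   [Z → ( E )]
(E)-Z => (E-Z)-Z   [E → E - Z]
(E-Z)-Z => (Z-Z)-Z   [E → Z]
(Z-Z)-Z => (x-Z)-Z   [Z → x]
(x-Z)-Z => (x-(E))-Z   [Z → ( E )]
(x-(E))-Z => (x-(E-Z))-Z   [E → E - Z]
(x-(E-Z))-Z => (x-(Z-Z))-Z   [E → Z]
(x-(Z-Z))-Z => (x-((E)-Z))-Z   [Z → ( E )]
(x-((E)-Z))-Z => (x-((Z)-Z))-Z   [E → Z]
(x-((Z)-Z))-Z => (x-((x)-Z))-Z   [Z → x]
(x-((x)-Z))-Z => (x-((x)-x))-Z   [Z → x]
(x-((x)-x))-Z => (x-((x)-x))-x   [Z → x]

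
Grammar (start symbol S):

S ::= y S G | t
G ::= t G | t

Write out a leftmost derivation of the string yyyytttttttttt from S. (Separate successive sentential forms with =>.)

S => ySG => yySGG => yyySGGG => yyyySGGGG => yyyytGGGG => yyyyttGGG => yyyytttGG => yyyyttttGG => yyyytttttGG => yyyyttttttGG => yyyytttttttGG => yyyyttttttttGG => yyyytttttttttG => yyyytttttttttt

S => ySG   [S ::= y S G]
ySG => yySGG   [S ::= y S G]
yySGG => yyySGGG   [S ::= y S G]
yyySGGG => yyyySGGGG   [S ::= y S G]
yyyySGGGG => yyyytGGGG   [S ::= t]
yyyytGGGG => yyyyttGGG   [G ::= t]
yyyyttGGG => yyyytttGG   [G ::= t]
yyyytttGG => yyyyttttGG   [G ::= t G]
yyyyttttGG => yyyytttttGG   [G ::= t G]
yyyytttttGG => yyyyttttttGG   [G ::= t G]
yyyyttttttGG => yyyytttttttGG   [G ::= t G]
yyyytttttttGG => yyyyttttttttGG   [G ::= t G]
yyyyttttttttGG => yyyytttttttttG   [G ::= t]
yyyytttttttttG => yyyytttttttttt   [G ::= t]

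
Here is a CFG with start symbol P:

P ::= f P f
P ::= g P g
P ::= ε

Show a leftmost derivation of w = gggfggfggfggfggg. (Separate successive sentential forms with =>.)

P => gPg => ggPgg => gggPggg => gggfPfggg => gggfgPgfggg => gggfggPggfggg => gggfggfPfggfggg => gggfggfgPgfggfggg => gggfggfggfggfggg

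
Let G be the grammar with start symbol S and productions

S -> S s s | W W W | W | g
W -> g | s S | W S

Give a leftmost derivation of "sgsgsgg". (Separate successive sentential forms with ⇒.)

S⇒W⇒sS⇒sWWW⇒sgWW⇒sgWSW⇒sgsSSW⇒sgsgSW⇒sgsgWW⇒sgsgsSW⇒sgsgsWW⇒sgsgsgW⇒sgsgsgg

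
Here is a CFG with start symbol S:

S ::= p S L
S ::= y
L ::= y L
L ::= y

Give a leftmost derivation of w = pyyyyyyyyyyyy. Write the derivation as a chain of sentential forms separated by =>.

S => pSL => pyL => pyyL => pyyyL => pyyyyL => pyyyyyL => pyyyyyyL => pyyyyyyyL => pyyyyyyyyL => pyyyyyyyyyL => pyyyyyyyyyyL => pyyyyyyyyyyyL => pyyyyyyyyyyyy

S => pSL   [S ::= p S L]
pSL => pyL   [S ::= y]
pyL => pyyL   [L ::= y L]
pyyL => pyyyL   [L ::= y L]
pyyyL => pyyyyL   [L ::= y L]
pyyyyL => pyyyyyL   [L ::= y L]
pyyyyyL => pyyyyyyL   [L ::= y L]
pyyyyyyL => pyyyyyyyL   [L ::= y L]
pyyyyyyyL => pyyyyyyyyL   [L ::= y L]
pyyyyyyyyL => pyyyyyyyyyL   [L ::= y L]
pyyyyyyyyyL => pyyyyyyyyyyL   [L ::= y L]
pyyyyyyyyyyL => pyyyyyyyyyyyL   [L ::= y L]
pyyyyyyyyyyyL => pyyyyyyyyyyyy   [L ::= y]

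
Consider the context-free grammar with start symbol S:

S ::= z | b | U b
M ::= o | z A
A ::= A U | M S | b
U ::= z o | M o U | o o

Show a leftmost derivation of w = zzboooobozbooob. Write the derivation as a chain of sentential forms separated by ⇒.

S ⇒ Ub   [S ::= U b]
Ub ⇒ MoUb   [U ::= M o U]
MoUb ⇒ zAoUb   [M ::= z A]
zAoUb ⇒ zMSoUb   [A ::= M S]
zMSoUb ⇒ zzASoUb   [M ::= z A]
zzASoUb ⇒ zzAUSoUb   [A ::= A U]
zzAUSoUb ⇒ zzbUSoUb   [A ::= b]
zzbUSoUb ⇒ zzbooSoUb   [U ::= o o]
zzbooSoUb ⇒ zzbooUboUb   [S ::= U b]
zzbooUboUb ⇒ zzbooooboUb   [U ::= o o]
zzbooooboUb ⇒ zzbooooboMoUb   [U ::= M o U]
zzbooooboMoUb ⇒ zzboooobozAoUb   [M ::= z A]
zzboooobozAoUb ⇒ zzboooobozboUb   [A ::= b]
zzboooobozboUb ⇒ zzboooobozbooob   [U ::= o o]

S ⇒ Ub ⇒ MoUb ⇒ zAoUb ⇒ zMSoUb ⇒ zzASoUb ⇒ zzAUSoUb ⇒ zzbUSoUb ⇒ zzbooSoUb ⇒ zzbooUboUb ⇒ zzbooooboUb ⇒ zzbooooboMoUb ⇒ zzboooobozAoUb ⇒ zzboooobozboUb ⇒ zzboooobozbooob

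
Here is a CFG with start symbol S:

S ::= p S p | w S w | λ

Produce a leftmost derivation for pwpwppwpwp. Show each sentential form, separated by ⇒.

S ⇒ pSp ⇒ pwSwp ⇒ pwpSpwp ⇒ pwpwSwpwp ⇒ pwpwpSpwpwp ⇒ pwpwppwpwp

S ⇒ pSp   [S ::= p S p]
pSp ⇒ pwSwp   [S ::= w S w]
pwSwp ⇒ pwpSpwp   [S ::= p S p]
pwpSpwp ⇒ pwpwSwpwp   [S ::= w S w]
pwpwSwpwp ⇒ pwpwpSpwpwp   [S ::= p S p]
pwpwpSpwpwp ⇒ pwpwppwpwp   [S ::= λ]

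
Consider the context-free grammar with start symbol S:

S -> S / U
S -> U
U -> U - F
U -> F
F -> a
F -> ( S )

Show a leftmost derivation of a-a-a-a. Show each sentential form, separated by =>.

S => U   [S -> U]
U => U-F   [U -> U - F]
U-F => U-F-F   [U -> U - F]
U-F-F => U-F-F-F   [U -> U - F]
U-F-F-F => F-F-F-F   [U -> F]
F-F-F-F => a-F-F-F   [F -> a]
a-F-F-F => a-a-F-F   [F -> a]
a-a-F-F => a-a-a-F   [F -> a]
a-a-a-F => a-a-a-a   [F -> a]

S=>U=>U-F=>U-F-F=>U-F-F-F=>F-F-F-F=>a-F-F-F=>a-a-F-F=>a-a-a-F=>a-a-a-a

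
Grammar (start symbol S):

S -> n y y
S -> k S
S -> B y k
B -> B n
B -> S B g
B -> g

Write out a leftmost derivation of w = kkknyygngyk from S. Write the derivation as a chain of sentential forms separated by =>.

S=>Byk=>SBgyk=>kSBgyk=>kkSBgyk=>kkkSBgyk=>kkknyyBgyk=>kkknyyBngyk=>kkknyygngyk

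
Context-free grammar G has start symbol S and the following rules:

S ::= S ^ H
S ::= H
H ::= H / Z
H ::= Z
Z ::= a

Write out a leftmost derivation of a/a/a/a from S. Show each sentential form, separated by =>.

S => H   [S ::= H]
H => H/Z   [H ::= H / Z]
H/Z => H/Z/Z   [H ::= H / Z]
H/Z/Z => H/Z/Z/Z   [H ::= H / Z]
H/Z/Z/Z => Z/Z/Z/Z   [H ::= Z]
Z/Z/Z/Z => a/Z/Z/Z   [Z ::= a]
a/Z/Z/Z => a/a/Z/Z   [Z ::= a]
a/a/Z/Z => a/a/a/Z   [Z ::= a]
a/a/a/Z => a/a/a/a   [Z ::= a]

S => H => H/Z => H/Z/Z => H/Z/Z/Z => Z/Z/Z/Z => a/Z/Z/Z => a/a/Z/Z => a/a/a/Z => a/a/a/a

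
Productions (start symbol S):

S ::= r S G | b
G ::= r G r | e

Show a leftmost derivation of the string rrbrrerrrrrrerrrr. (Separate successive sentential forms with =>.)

S=>rSG=>rrSGG=>rrbGG=>rrbrGrG=>rrbrrGrrG=>rrbrrerrG=>rrbrrerrrGr=>rrbrrerrrrGrr=>rrbrrerrrrrGrrr=>rrbrrerrrrrrGrrrr=>rrbrrerrrrrrerrrr

S => rSG   [S ::= r S G]
rSG => rrSGG   [S ::= r S G]
rrSGG => rrbGG   [S ::= b]
rrbGG => rrbrGrG   [G ::= r G r]
rrbrGrG => rrbrrGrrG   [G ::= r G r]
rrbrrGrrG => rrbrrerrG   [G ::= e]
rrbrrerrG => rrbrrerrrGr   [G ::= r G r]
rrbrrerrrGr => rrbrrerrrrGrr   [G ::= r G r]
rrbrrerrrrGrr => rrbrrerrrrrGrrr   [G ::= r G r]
rrbrrerrrrrGrrr => rrbrrerrrrrrGrrrr   [G ::= r G r]
rrbrrerrrrrrGrrrr => rrbrrerrrrrrerrrr   [G ::= e]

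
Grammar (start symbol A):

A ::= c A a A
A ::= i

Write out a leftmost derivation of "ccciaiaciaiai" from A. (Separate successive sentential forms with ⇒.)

A ⇒ cAaA ⇒ ccAaAaA ⇒ cccAaAaAaA ⇒ ccciaAaAaA ⇒ ccciaiaAaA ⇒ ccciaiacAaAaA ⇒ ccciaiaciaAaA ⇒ ccciaiaciaiaA ⇒ ccciaiaciaiai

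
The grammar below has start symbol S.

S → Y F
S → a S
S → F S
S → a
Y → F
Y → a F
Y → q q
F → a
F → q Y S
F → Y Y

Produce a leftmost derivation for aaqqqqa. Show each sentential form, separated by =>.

S => YF => FF => YYF => aFYF => aYYYF => aFYYF => aaYYF => aaqqYF => aaqqqqF => aaqqqqa

S => YF   [S → Y F]
YF => FF   [Y → F]
FF => YYF   [F → Y Y]
YYF => aFYF   [Y → a F]
aFYF => aYYYF   [F → Y Y]
aYYYF => aFYYF   [Y → F]
aFYYF => aaYYF   [F → a]
aaYYF => aaqqYF   [Y → q q]
aaqqYF => aaqqqqF   [Y → q q]
aaqqqqF => aaqqqqa   [F → a]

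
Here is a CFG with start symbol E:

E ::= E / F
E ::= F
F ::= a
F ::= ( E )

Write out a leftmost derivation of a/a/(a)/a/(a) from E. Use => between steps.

E => E/F   [E ::= E / F]
E/F => E/F/F   [E ::= E / F]
E/F/F => E/F/F/F   [E ::= E / F]
E/F/F/F => E/F/F/F/F   [E ::= E / F]
E/F/F/F/F => F/F/F/F/F   [E ::= F]
F/F/F/F/F => a/F/F/F/F   [F ::= a]
a/F/F/F/F => a/a/F/F/F   [F ::= a]
a/a/F/F/F => a/a/(E)/F/F   [F ::= ( E )]
a/a/(E)/F/F => a/a/(F)/F/F   [E ::= F]
a/a/(F)/F/F => a/a/(a)/F/F   [F ::= a]
a/a/(a)/F/F => a/a/(a)/a/F   [F ::= a]
a/a/(a)/a/F => a/a/(a)/a/(E)   [F ::= ( E )]
a/a/(a)/a/(E) => a/a/(a)/a/(F)   [E ::= F]
a/a/(a)/a/(F) => a/a/(a)/a/(a)   [F ::= a]

E=>E/F=>E/F/F=>E/F/F/F=>E/F/F/F/F=>F/F/F/F/F=>a/F/F/F/F=>a/a/F/F/F=>a/a/(E)/F/F=>a/a/(F)/F/F=>a/a/(a)/F/F=>a/a/(a)/a/F=>a/a/(a)/a/(E)=>a/a/(a)/a/(F)=>a/a/(a)/a/(a)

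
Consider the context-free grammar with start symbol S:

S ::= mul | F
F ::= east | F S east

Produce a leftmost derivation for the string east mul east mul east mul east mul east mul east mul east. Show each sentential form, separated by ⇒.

S ⇒ F   [S ::= F]
F ⇒ F S east   [F ::= F S east]
F S east ⇒ F S east S east   [F ::= F S east]
F S east S east ⇒ F S east S east S east   [F ::= F S east]
F S east S east S east ⇒ F S east S east S east S east   [F ::= F S east]
F S east S east S east S east ⇒ F S east S east S east S east S east   [F ::= F S east]
F S east S east S east S east S east ⇒ F S east S east S east S east S east S east   [F ::= F S east]
F S east S east S east S east S east S east ⇒ east S east S east S east S east S east S east   [F ::= east]
east S east S east S east S east S east S east ⇒ east mul east S east S east S east S east S east   [S ::= mul]
east mul east S east S east S east S east S east ⇒ east mul east mul east S east S east S east S east   [S ::= mul]
east mul east mul east S east S east S east S east ⇒ east mul east mul east mul east S east S east S east   [S ::= mul]
east mul east mul east mul east S east S east S east ⇒ east mul east mul east mul east mul east S east S east   [S ::= mul]
east mul east mul east mul east mul east S east S east ⇒ east mul east mul east mul east mul east mul east S east   [S ::= mul]
east mul east mul east mul east mul east mul east S east ⇒ east mul east mul east mul east mul east mul east mul east   [S ::= mul]

S ⇒ F ⇒ F S east ⇒ F S east S east ⇒ F S east S east S east ⇒ F S east S east S east S east ⇒ F S east S east S east S east S east ⇒ F S east S east S east S east S east S east ⇒ east S east S east S east S east S east S east ⇒ east mul east S east S east S east S east S east ⇒ east mul east mul east S east S east S east S east ⇒ east mul east mul east mul east S east S east S east ⇒ east mul east mul east mul east mul east S east S east ⇒ east mul east mul east mul east mul east mul east S east ⇒ east mul east mul east mul east mul east mul east mul east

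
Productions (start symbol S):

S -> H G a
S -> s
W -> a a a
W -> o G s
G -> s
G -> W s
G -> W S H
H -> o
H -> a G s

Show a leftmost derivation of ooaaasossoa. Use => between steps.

S => HGa => oGa => oWSHa => ooGsSHa => ooWSHsSHa => ooaaaSHsSHa => ooaaasHsSHa => ooaaasosSHa => ooaaasossHa => ooaaasossoa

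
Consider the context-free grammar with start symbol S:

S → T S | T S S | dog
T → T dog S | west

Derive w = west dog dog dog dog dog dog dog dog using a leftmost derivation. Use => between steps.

S => T S S => T dog S S S => T dog S dog S S S => T dog S dog S dog S S S => west dog S dog S dog S S S => west dog dog dog S dog S S S => west dog dog dog dog dog S S S => west dog dog dog dog dog dog S S => west dog dog dog dog dog dog dog S => west dog dog dog dog dog dog dog dog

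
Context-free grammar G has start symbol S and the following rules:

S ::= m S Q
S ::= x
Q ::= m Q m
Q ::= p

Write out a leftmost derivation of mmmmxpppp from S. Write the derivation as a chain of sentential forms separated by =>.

S => mSQ => mmSQQ => mmmSQQQ => mmmmSQQQQ => mmmmxQQQQ => mmmmxpQQQ => mmmmxppQQ => mmmmxpppQ => mmmmxpppp

S => mSQ   [S ::= m S Q]
mSQ => mmSQQ   [S ::= m S Q]
mmSQQ => mmmSQQQ   [S ::= m S Q]
mmmSQQQ => mmmmSQQQQ   [S ::= m S Q]
mmmmSQQQQ => mmmmxQQQQ   [S ::= x]
mmmmxQQQQ => mmmmxpQQQ   [Q ::= p]
mmmmxpQQQ => mmmmxppQQ   [Q ::= p]
mmmmxppQQ => mmmmxpppQ   [Q ::= p]
mmmmxpppQ => mmmmxpppp   [Q ::= p]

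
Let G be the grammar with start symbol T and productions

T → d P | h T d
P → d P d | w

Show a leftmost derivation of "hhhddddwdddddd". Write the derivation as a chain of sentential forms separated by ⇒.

T ⇒ hTd   [T → h T d]
hTd ⇒ hhTdd   [T → h T d]
hhTdd ⇒ hhhTddd   [T → h T d]
hhhTddd ⇒ hhhdPddd   [T → d P]
hhhdPddd ⇒ hhhddPdddd   [P → d P d]
hhhddPdddd ⇒ hhhdddPddddd   [P → d P d]
hhhdddPddddd ⇒ hhhddddPdddddd   [P → d P d]
hhhddddPdddddd ⇒ hhhddddwdddddd   [P → w]

T⇒hTd⇒hhTdd⇒hhhTddd⇒hhhdPddd⇒hhhddPdddd⇒hhhdddPddddd⇒hhhddddPdddddd⇒hhhddddwdddddd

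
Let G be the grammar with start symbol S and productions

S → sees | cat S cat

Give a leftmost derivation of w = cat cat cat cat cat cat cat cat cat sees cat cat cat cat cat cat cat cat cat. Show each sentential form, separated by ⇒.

S ⇒ cat S cat   [S → cat S cat]
cat S cat ⇒ cat cat S cat cat   [S → cat S cat]
cat cat S cat cat ⇒ cat cat cat S cat cat cat   [S → cat S cat]
cat cat cat S cat cat cat ⇒ cat cat cat cat S cat cat cat cat   [S → cat S cat]
cat cat cat cat S cat cat cat cat ⇒ cat cat cat cat cat S cat cat cat cat cat   [S → cat S cat]
cat cat cat cat cat S cat cat cat cat cat ⇒ cat cat cat cat cat cat S cat cat cat cat cat cat   [S → cat S cat]
cat cat cat cat cat cat S cat cat cat cat cat cat ⇒ cat cat cat cat cat cat cat S cat cat cat cat cat cat cat   [S → cat S cat]
cat cat cat cat cat cat cat S cat cat cat cat cat cat cat ⇒ cat cat cat cat cat cat cat cat S cat cat cat cat cat cat cat cat   [S → cat S cat]
cat cat cat cat cat cat cat cat S cat cat cat cat cat cat cat cat ⇒ cat cat cat cat cat cat cat cat cat S cat cat cat cat cat cat cat cat cat   [S → cat S cat]
cat cat cat cat cat cat cat cat cat S cat cat cat cat cat cat cat cat cat ⇒ cat cat cat cat cat cat cat cat cat sees cat cat cat cat cat cat cat cat cat   [S → sees]

S ⇒ cat S cat ⇒ cat cat S cat cat ⇒ cat cat cat S cat cat cat ⇒ cat cat cat cat S cat cat cat cat ⇒ cat cat cat cat cat S cat cat cat cat cat ⇒ cat cat cat cat cat cat S cat cat cat cat cat cat ⇒ cat cat cat cat cat cat cat S cat cat cat cat cat cat cat ⇒ cat cat cat cat cat cat cat cat S cat cat cat cat cat cat cat cat ⇒ cat cat cat cat cat cat cat cat cat S cat cat cat cat cat cat cat cat cat ⇒ cat cat cat cat cat cat cat cat cat sees cat cat cat cat cat cat cat cat cat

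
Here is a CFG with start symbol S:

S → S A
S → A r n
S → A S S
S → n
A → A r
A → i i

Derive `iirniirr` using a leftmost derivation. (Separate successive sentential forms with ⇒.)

S ⇒ SA ⇒ ArnA ⇒ iirnA ⇒ iirnAr ⇒ iirnArr ⇒ iirniirr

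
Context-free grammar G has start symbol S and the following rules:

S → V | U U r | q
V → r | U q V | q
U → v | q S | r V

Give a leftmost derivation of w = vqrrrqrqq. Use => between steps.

S => V => UqV => vqV => vqUqV => vqrVqV => vqrUqVqV => vqrrVqVqV => vqrrrqVqV => vqrrrqrqV => vqrrrqrqq

S => V   [S → V]
V => UqV   [V → U q V]
UqV => vqV   [U → v]
vqV => vqUqV   [V → U q V]
vqUqV => vqrVqV   [U → r V]
vqrVqV => vqrUqVqV   [V → U q V]
vqrUqVqV => vqrrVqVqV   [U → r V]
vqrrVqVqV => vqrrrqVqV   [V → r]
vqrrrqVqV => vqrrrqrqV   [V → r]
vqrrrqrqV => vqrrrqrqq   [V → q]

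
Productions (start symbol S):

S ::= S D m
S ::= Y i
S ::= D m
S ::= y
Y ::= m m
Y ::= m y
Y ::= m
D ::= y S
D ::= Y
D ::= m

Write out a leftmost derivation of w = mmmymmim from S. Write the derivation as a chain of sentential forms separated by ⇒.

S ⇒ SDm ⇒ DmDm ⇒ YmDm ⇒ mmmDm ⇒ mmmySm ⇒ mmmyYim ⇒ mmmymmim

S ⇒ SDm   [S ::= S D m]
SDm ⇒ DmDm   [S ::= D m]
DmDm ⇒ YmDm   [D ::= Y]
YmDm ⇒ mmmDm   [Y ::= m m]
mmmDm ⇒ mmmySm   [D ::= y S]
mmmySm ⇒ mmmyYim   [S ::= Y i]
mmmyYim ⇒ mmmymmim   [Y ::= m m]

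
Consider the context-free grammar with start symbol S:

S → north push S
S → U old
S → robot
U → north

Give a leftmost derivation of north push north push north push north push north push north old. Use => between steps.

S => north push S   [S → north push S]
north push S => north push north push S   [S → north push S]
north push north push S => north push north push north push S   [S → north push S]
north push north push north push S => north push north push north push north push S   [S → north push S]
north push north push north push north push S => north push north push north push north push north push S   [S → north push S]
north push north push north push north push north push S => north push north push north push north push north push U old   [S → U old]
north push north push north push north push north push U old => north push north push north push north push north push north old   [U → north]

S => north push S => north push north push S => north push north push north push S => north push north push north push north push S => north push north push north push north push north push S => north push north push north push north push north push U old => north push north push north push north push north push north old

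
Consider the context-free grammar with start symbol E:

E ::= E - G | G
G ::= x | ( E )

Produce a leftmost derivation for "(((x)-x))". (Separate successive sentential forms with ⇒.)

E⇒G⇒(E)⇒(G)⇒((E))⇒((E-G))⇒((G-G))⇒(((E)-G))⇒(((G)-G))⇒(((x)-G))⇒(((x)-x))

E ⇒ G   [E ::= G]
G ⇒ (E)   [G ::= ( E )]
(E) ⇒ (G)   [E ::= G]
(G) ⇒ ((E))   [G ::= ( E )]
((E)) ⇒ ((E-G))   [E ::= E - G]
((E-G)) ⇒ ((G-G))   [E ::= G]
((G-G)) ⇒ (((E)-G))   [G ::= ( E )]
(((E)-G)) ⇒ (((G)-G))   [E ::= G]
(((G)-G)) ⇒ (((x)-G))   [G ::= x]
(((x)-G)) ⇒ (((x)-x))   [G ::= x]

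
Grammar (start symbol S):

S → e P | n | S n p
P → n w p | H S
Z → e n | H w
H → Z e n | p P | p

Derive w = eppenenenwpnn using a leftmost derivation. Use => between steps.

S => eP   [S → e P]
eP => eHS   [P → H S]
eHS => epPS   [H → p P]
epPS => epHSS   [P → H S]
epHSS => eppPSS   [H → p P]
eppPSS => eppHSSS   [P → H S]
eppHSSS => eppZenSSS   [H → Z e n]
eppZenSSS => eppenenSSS   [Z → e n]
eppenenSSS => eppenenePSS   [S → e P]
eppenenePSS => eppenenenwpSS   [P → n w p]
eppenenenwpSS => eppenenenwpnS   [S → n]
eppenenenwpnS => eppenenenwpnn   [S → n]

S => eP => eHS => epPS => epHSS => eppPSS => eppHSSS => eppZenSSS => eppenenSSS => eppenenePSS => eppenenenwpSS => eppenenenwpnS => eppenenenwpnn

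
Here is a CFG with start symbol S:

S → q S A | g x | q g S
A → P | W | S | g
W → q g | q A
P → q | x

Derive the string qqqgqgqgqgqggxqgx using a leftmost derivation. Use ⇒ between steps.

S ⇒ qSA ⇒ qqSAA ⇒ qqqgSAA ⇒ qqqgqgSAA ⇒ qqqgqgqgSAA ⇒ qqqgqgqgqgSAA ⇒ qqqgqgqgqgqgSAA ⇒ qqqgqgqgqgqggxAA ⇒ qqqgqgqgqgqggxWA ⇒ qqqgqgqgqgqggxqgA ⇒ qqqgqgqgqgqggxqgP ⇒ qqqgqgqgqgqggxqgx

S ⇒ qSA   [S → q S A]
qSA ⇒ qqSAA   [S → q S A]
qqSAA ⇒ qqqgSAA   [S → q g S]
qqqgSAA ⇒ qqqgqgSAA   [S → q g S]
qqqgqgSAA ⇒ qqqgqgqgSAA   [S → q g S]
qqqgqgqgSAA ⇒ qqqgqgqgqgSAA   [S → q g S]
qqqgqgqgqgSAA ⇒ qqqgqgqgqgqgSAA   [S → q g S]
qqqgqgqgqgqgSAA ⇒ qqqgqgqgqgqggxAA   [S → g x]
qqqgqgqgqgqggxAA ⇒ qqqgqgqgqgqggxWA   [A → W]
qqqgqgqgqgqggxWA ⇒ qqqgqgqgqgqggxqgA   [W → q g]
qqqgqgqgqgqggxqgA ⇒ qqqgqgqgqgqggxqgP   [A → P]
qqqgqgqgqgqggxqgP ⇒ qqqgqgqgqgqggxqgx   [P → x]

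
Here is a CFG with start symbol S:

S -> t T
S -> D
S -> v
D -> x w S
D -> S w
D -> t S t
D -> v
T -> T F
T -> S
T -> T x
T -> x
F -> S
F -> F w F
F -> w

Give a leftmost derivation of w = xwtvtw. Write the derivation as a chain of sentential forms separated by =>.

S => D => xwS => xwD => xwSw => xwDw => xwtStw => xwtvtw

S => D   [S -> D]
D => xwS   [D -> x w S]
xwS => xwD   [S -> D]
xwD => xwSw   [D -> S w]
xwSw => xwDw   [S -> D]
xwDw => xwtStw   [D -> t S t]
xwtStw => xwtvtw   [S -> v]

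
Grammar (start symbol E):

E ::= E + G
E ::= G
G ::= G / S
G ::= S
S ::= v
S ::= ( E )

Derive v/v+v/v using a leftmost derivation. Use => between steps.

E=>E+G=>G+G=>G/S+G=>S/S+G=>v/S+G=>v/v+G=>v/v+G/S=>v/v+S/S=>v/v+v/S=>v/v+v/v

E => E+G   [E ::= E + G]
E+G => G+G   [E ::= G]
G+G => G/S+G   [G ::= G / S]
G/S+G => S/S+G   [G ::= S]
S/S+G => v/S+G   [S ::= v]
v/S+G => v/v+G   [S ::= v]
v/v+G => v/v+G/S   [G ::= G / S]
v/v+G/S => v/v+S/S   [G ::= S]
v/v+S/S => v/v+v/S   [S ::= v]
v/v+v/S => v/v+v/v   [S ::= v]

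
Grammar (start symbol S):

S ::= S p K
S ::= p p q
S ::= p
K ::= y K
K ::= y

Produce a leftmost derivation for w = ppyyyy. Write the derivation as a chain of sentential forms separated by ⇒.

S ⇒ SpK ⇒ ppK ⇒ ppyK ⇒ ppyyK ⇒ ppyyyK ⇒ ppyyyy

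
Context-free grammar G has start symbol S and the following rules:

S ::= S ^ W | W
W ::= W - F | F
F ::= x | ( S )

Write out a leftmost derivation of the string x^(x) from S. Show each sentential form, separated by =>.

S => S^W => W^W => F^W => x^W => x^F => x^(S) => x^(W) => x^(F) => x^(x)

S => S^W   [S ::= S ^ W]
S^W => W^W   [S ::= W]
W^W => F^W   [W ::= F]
F^W => x^W   [F ::= x]
x^W => x^F   [W ::= F]
x^F => x^(S)   [F ::= ( S )]
x^(S) => x^(W)   [S ::= W]
x^(W) => x^(F)   [W ::= F]
x^(F) => x^(x)   [F ::= x]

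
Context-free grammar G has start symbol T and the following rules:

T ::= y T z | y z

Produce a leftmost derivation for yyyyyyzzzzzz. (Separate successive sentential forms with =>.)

T=>yTz=>yyTzz=>yyyTzzz=>yyyyTzzzz=>yyyyyTzzzzz=>yyyyyyzzzzzz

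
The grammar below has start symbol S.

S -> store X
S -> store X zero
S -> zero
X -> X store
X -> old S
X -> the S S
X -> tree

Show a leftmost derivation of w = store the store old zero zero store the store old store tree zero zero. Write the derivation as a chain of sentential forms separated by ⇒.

S ⇒ store X zero ⇒ store the S S zero ⇒ store the store X zero S zero ⇒ store the store old S zero S zero ⇒ store the store old zero zero S zero ⇒ store the store old zero zero store X zero ⇒ store the store old zero zero store the S S zero ⇒ store the store old zero zero store the store X S zero ⇒ store the store old zero zero store the store old S S zero ⇒ store the store old zero zero store the store old store X S zero ⇒ store the store old zero zero store the store old store tree S zero ⇒ store the store old zero zero store the store old store tree zero zero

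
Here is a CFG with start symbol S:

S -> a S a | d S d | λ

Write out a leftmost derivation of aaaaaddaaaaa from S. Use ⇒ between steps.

S⇒aSa⇒aaSaa⇒aaaSaaa⇒aaaaSaaaa⇒aaaaaSaaaaa⇒aaaaadSdaaaaa⇒aaaaaddaaaaa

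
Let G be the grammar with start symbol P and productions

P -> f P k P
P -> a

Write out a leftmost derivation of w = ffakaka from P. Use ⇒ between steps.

P ⇒ fPkP ⇒ ffPkPkP ⇒ ffakPkP ⇒ ffakakP ⇒ ffakaka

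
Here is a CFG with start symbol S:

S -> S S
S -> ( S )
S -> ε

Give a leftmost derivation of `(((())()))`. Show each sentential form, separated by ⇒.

S⇒SS⇒SSS⇒SSSS⇒(S)SSS⇒((S))SSS⇒((SS))SSS⇒(((S)S))SSS⇒((((S))S))SSS⇒(((())S))SSS⇒(((())(S)))SSS⇒(((())()))SSS⇒(((())()))SS⇒(((())()))S⇒(((())()))

S ⇒ SS   [S -> S S]
SS ⇒ SSS   [S -> S S]
SSS ⇒ SSSS   [S -> S S]
SSSS ⇒ (S)SSS   [S -> ( S )]
(S)SSS ⇒ ((S))SSS   [S -> ( S )]
((S))SSS ⇒ ((SS))SSS   [S -> S S]
((SS))SSS ⇒ (((S)S))SSS   [S -> ( S )]
(((S)S))SSS ⇒ ((((S))S))SSS   [S -> ( S )]
((((S))S))SSS ⇒ (((())S))SSS   [S -> ε]
(((())S))SSS ⇒ (((())(S)))SSS   [S -> ( S )]
(((())(S)))SSS ⇒ (((())()))SSS   [S -> ε]
(((())()))SSS ⇒ (((())()))SS   [S -> ε]
(((())()))SS ⇒ (((())()))S   [S -> ε]
(((())()))S ⇒ (((())()))   [S -> ε]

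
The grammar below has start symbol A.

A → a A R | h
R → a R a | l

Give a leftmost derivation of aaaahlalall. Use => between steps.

A => aAR => aaARR => aaaARRR => aaaaARRRR => aaaahRRRR => aaaahlRRR => aaaahlaRaRR => aaaahlalaRR => aaaahlalalR => aaaahlalall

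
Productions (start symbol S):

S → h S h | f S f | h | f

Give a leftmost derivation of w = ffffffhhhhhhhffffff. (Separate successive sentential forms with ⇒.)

S ⇒ fSf ⇒ ffSff ⇒ fffSfff ⇒ ffffSffff ⇒ fffffSfffff ⇒ ffffffSffffff ⇒ ffffffhShffffff ⇒ ffffffhhShhffffff ⇒ ffffffhhhShhhffffff ⇒ ffffffhhhhhhhffffff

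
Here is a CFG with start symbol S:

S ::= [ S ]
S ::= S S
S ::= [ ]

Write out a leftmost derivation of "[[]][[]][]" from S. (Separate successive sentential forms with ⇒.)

S⇒SS⇒[S]S⇒[[]]S⇒[[]]SS⇒[[]][S]S⇒[[]][[]]S⇒[[]][[]][]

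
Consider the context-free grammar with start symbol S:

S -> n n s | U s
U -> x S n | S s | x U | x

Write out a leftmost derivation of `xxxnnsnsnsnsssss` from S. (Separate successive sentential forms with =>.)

S => Us   [S -> U s]
Us => Sss   [U -> S s]
Sss => Usss   [S -> U s]
Usss => Sssss   [U -> S s]
Sssss => Usssss   [S -> U s]
Usssss => xSnsssss   [U -> x S n]
xSnsssss => xUsnsssss   [S -> U s]
xUsnsssss => xxSnsnsssss   [U -> x S n]
xxSnsnsssss => xxUsnsnsssss   [S -> U s]
xxUsnsnsssss => xxxSnsnsnsssss   [U -> x S n]
xxxSnsnsnsssss => xxxnnsnsnsnsssss   [S -> n n s]

S=>Us=>Sss=>Usss=>Sssss=>Usssss=>xSnsssss=>xUsnsssss=>xxSnsnsssss=>xxUsnsnsssss=>xxxSnsnsnsssss=>xxxnnsnsnsnsssss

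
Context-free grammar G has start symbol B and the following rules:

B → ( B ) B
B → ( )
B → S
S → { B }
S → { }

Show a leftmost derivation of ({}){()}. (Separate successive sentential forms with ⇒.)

B ⇒ (B)B   [B → ( B ) B]
(B)B ⇒ (S)B   [B → S]
(S)B ⇒ ({})B   [S → { }]
({})B ⇒ ({})S   [B → S]
({})S ⇒ ({}){B}   [S → { B }]
({}){B} ⇒ ({}){()}   [B → ( )]

B⇒(B)B⇒(S)B⇒({})B⇒({})S⇒({}){B}⇒({}){()}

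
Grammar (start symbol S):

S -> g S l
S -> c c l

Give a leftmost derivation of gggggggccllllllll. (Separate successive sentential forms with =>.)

S => gSl   [S -> g S l]
gSl => ggSll   [S -> g S l]
ggSll => gggSlll   [S -> g S l]
gggSlll => ggggSllll   [S -> g S l]
ggggSllll => gggggSlllll   [S -> g S l]
gggggSlllll => ggggggSllllll   [S -> g S l]
ggggggSllllll => gggggggSlllllll   [S -> g S l]
gggggggSlllllll => gggggggccllllllll   [S -> c c l]

S=>gSl=>ggSll=>gggSlll=>ggggSllll=>gggggSlllll=>ggggggSllllll=>gggggggSlllllll=>gggggggccllllllll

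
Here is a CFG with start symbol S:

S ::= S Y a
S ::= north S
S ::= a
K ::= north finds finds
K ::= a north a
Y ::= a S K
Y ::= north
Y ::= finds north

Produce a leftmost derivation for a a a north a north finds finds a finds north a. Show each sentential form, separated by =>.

S => S Y a   [S ::= S Y a]
S Y a => S Y a Y a   [S ::= S Y a]
S Y a Y a => a Y a Y a   [S ::= a]
a Y a Y a => a a S K a Y a   [Y ::= a S K]
a a S K a Y a => a a S Y a K a Y a   [S ::= S Y a]
a a S Y a K a Y a => a a a Y a K a Y a   [S ::= a]
a a a Y a K a Y a => a a a north a K a Y a   [Y ::= north]
a a a north a K a Y a => a a a north a north finds finds a Y a   [K ::= north finds finds]
a a a north a north finds finds a Y a => a a a north a north finds finds a finds north a   [Y ::= finds north]

S => S Y a => S Y a Y a => a Y a Y a => a a S K a Y a => a a S Y a K a Y a => a a a Y a K a Y a => a a a north a K a Y a => a a a north a north finds finds a Y a => a a a north a north finds finds a finds north a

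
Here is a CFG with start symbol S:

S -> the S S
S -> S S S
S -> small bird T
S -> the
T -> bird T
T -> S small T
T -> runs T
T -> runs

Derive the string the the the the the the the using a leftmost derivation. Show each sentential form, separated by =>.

S => S S S   [S -> S S S]
S S S => S S S S S   [S -> S S S]
S S S S S => the S S S S S S   [S -> the S S]
the S S S S S S => the the S S S S S   [S -> the]
the the S S S S S => the the the S S S S   [S -> the]
the the the S S S S => the the the the S S S   [S -> the]
the the the the S S S => the the the the the S S   [S -> the]
the the the the the S S => the the the the the the S   [S -> the]
the the the the the the S => the the the the the the the   [S -> the]

S => S S S => S S S S S => the S S S S S S => the the S S S S S => the the the S S S S => the the the the S S S => the the the the the S S => the the the the the the S => the the the the the the the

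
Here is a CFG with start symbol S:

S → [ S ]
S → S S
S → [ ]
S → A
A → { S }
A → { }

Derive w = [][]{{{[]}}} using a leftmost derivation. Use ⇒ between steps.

S ⇒ SS   [S → S S]
SS ⇒ []S   [S → [ ]]
[]S ⇒ []SS   [S → S S]
[]SS ⇒ [][]S   [S → [ ]]
[][]S ⇒ [][]A   [S → A]
[][]A ⇒ [][]{S}   [A → { S }]
[][]{S} ⇒ [][]{A}   [S → A]
[][]{A} ⇒ [][]{{S}}   [A → { S }]
[][]{{S}} ⇒ [][]{{A}}   [S → A]
[][]{{A}} ⇒ [][]{{{S}}}   [A → { S }]
[][]{{{S}}} ⇒ [][]{{{[]}}}   [S → [ ]]

S ⇒ SS ⇒ []S ⇒ []SS ⇒ [][]S ⇒ [][]A ⇒ [][]{S} ⇒ [][]{A} ⇒ [][]{{S}} ⇒ [][]{{A}} ⇒ [][]{{{S}}} ⇒ [][]{{{[]}}}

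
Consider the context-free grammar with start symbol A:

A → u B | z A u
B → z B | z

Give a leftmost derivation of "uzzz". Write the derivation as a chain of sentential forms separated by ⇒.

A ⇒ uB   [A → u B]
uB ⇒ uzB   [B → z B]
uzB ⇒ uzzB   [B → z B]
uzzB ⇒ uzzz   [B → z]

A⇒uB⇒uzB⇒uzzB⇒uzzz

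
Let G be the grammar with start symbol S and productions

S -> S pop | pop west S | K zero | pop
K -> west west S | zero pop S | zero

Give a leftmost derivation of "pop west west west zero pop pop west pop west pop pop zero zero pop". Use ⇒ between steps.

S ⇒ pop west S ⇒ pop west S pop ⇒ pop west K zero pop ⇒ pop west west west S zero pop ⇒ pop west west west K zero zero pop ⇒ pop west west west zero pop S zero zero pop ⇒ pop west west west zero pop S pop zero zero pop ⇒ pop west west west zero pop pop west S pop zero zero pop ⇒ pop west west west zero pop pop west pop west S pop zero zero pop ⇒ pop west west west zero pop pop west pop west pop pop zero zero pop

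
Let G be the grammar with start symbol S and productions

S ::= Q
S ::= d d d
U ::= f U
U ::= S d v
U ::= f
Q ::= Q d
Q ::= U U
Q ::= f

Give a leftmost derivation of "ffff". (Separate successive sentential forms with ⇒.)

S ⇒ Q   [S ::= Q]
Q ⇒ UU   [Q ::= U U]
UU ⇒ fUU   [U ::= f U]
fUU ⇒ ffUU   [U ::= f U]
ffUU ⇒ fffU   [U ::= f]
fffU ⇒ ffff   [U ::= f]

S ⇒ Q ⇒ UU ⇒ fUU ⇒ ffUU ⇒ fffU ⇒ ffff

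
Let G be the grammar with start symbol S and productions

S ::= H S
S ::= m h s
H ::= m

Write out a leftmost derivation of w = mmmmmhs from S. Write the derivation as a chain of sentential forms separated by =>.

S => HS   [S ::= H S]
HS => mS   [H ::= m]
mS => mHS   [S ::= H S]
mHS => mmS   [H ::= m]
mmS => mmHS   [S ::= H S]
mmHS => mmmS   [H ::= m]
mmmS => mmmHS   [S ::= H S]
mmmHS => mmmmS   [H ::= m]
mmmmS => mmmmmhs   [S ::= m h s]

S => HS => mS => mHS => mmS => mmHS => mmmS => mmmHS => mmmmS => mmmmmhs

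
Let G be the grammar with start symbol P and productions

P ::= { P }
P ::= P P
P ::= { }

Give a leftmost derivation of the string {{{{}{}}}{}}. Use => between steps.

P => {P}   [P ::= { P }]
{P} => {PP}   [P ::= P P]
{PP} => {{P}P}   [P ::= { P }]
{{P}P} => {{{P}}P}   [P ::= { P }]
{{{P}}P} => {{{PP}}P}   [P ::= P P]
{{{PP}}P} => {{{{}P}}P}   [P ::= { }]
{{{{}P}}P} => {{{{}{}}}P}   [P ::= { }]
{{{{}{}}}P} => {{{{}{}}}{}}   [P ::= { }]

P => {P} => {PP} => {{P}P} => {{{P}}P} => {{{PP}}P} => {{{{}P}}P} => {{{{}{}}}P} => {{{{}{}}}{}}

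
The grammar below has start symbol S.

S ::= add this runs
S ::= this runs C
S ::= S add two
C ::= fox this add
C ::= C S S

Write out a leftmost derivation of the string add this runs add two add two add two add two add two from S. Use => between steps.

S => S add two   [S ::= S add two]
S add two => S add two add two   [S ::= S add two]
S add two add two => S add two add two add two   [S ::= S add two]
S add two add two add two => S add two add two add two add two   [S ::= S add two]
S add two add two add two add two => S add two add two add two add two add two   [S ::= S add two]
S add two add two add two add two add two => add this runs add two add two add two add two add two   [S ::= add this runs]

S => S add two => S add two add two => S add two add two add two => S add two add two add two add two => S add two add two add two add two add two => add this runs add two add two add two add two add two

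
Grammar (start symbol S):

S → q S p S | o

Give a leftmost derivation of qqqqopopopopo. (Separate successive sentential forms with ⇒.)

S ⇒ qSpS   [S → q S p S]
qSpS ⇒ qqSpSpS   [S → q S p S]
qqSpSpS ⇒ qqqSpSpSpS   [S → q S p S]
qqqSpSpSpS ⇒ qqqqSpSpSpSpS   [S → q S p S]
qqqqSpSpSpSpS ⇒ qqqqopSpSpSpS   [S → o]
qqqqopSpSpSpS ⇒ qqqqopopSpSpS   [S → o]
qqqqopopSpSpS ⇒ qqqqopopopSpS   [S → o]
qqqqopopopSpS ⇒ qqqqopopopopS   [S → o]
qqqqopopopopS ⇒ qqqqopopopopo   [S → o]

S ⇒ qSpS ⇒ qqSpSpS ⇒ qqqSpSpSpS ⇒ qqqqSpSpSpSpS ⇒ qqqqopSpSpSpS ⇒ qqqqopopSpSpS ⇒ qqqqopopopSpS ⇒ qqqqopopopopS ⇒ qqqqopopopopo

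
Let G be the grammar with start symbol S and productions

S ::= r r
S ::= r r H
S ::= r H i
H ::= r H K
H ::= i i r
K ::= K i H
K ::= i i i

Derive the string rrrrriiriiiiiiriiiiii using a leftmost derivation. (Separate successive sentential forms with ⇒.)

S ⇒ rrH ⇒ rrrHK ⇒ rrrrHKK ⇒ rrrrrHKKK ⇒ rrrrriirKKK ⇒ rrrrriirKiHKK ⇒ rrrrriiriiiiHKK ⇒ rrrrriiriiiiiirKK ⇒ rrrrriiriiiiiiriiiK ⇒ rrrrriiriiiiiiriiiiii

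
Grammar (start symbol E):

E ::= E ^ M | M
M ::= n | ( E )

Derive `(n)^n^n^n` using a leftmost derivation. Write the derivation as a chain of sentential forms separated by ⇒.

E ⇒ E^M ⇒ E^M^M ⇒ E^M^M^M ⇒ M^M^M^M ⇒ (E)^M^M^M ⇒ (M)^M^M^M ⇒ (n)^M^M^M ⇒ (n)^n^M^M ⇒ (n)^n^n^M ⇒ (n)^n^n^n

E ⇒ E^M   [E ::= E ^ M]
E^M ⇒ E^M^M   [E ::= E ^ M]
E^M^M ⇒ E^M^M^M   [E ::= E ^ M]
E^M^M^M ⇒ M^M^M^M   [E ::= M]
M^M^M^M ⇒ (E)^M^M^M   [M ::= ( E )]
(E)^M^M^M ⇒ (M)^M^M^M   [E ::= M]
(M)^M^M^M ⇒ (n)^M^M^M   [M ::= n]
(n)^M^M^M ⇒ (n)^n^M^M   [M ::= n]
(n)^n^M^M ⇒ (n)^n^n^M   [M ::= n]
(n)^n^n^M ⇒ (n)^n^n^n   [M ::= n]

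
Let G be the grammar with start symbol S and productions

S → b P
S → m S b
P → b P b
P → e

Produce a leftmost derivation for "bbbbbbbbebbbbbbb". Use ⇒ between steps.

S⇒bP⇒bbPb⇒bbbPbb⇒bbbbPbbb⇒bbbbbPbbbb⇒bbbbbbPbbbbb⇒bbbbbbbPbbbbbb⇒bbbbbbbbPbbbbbbb⇒bbbbbbbbebbbbbbb

S ⇒ bP   [S → b P]
bP ⇒ bbPb   [P → b P b]
bbPb ⇒ bbbPbb   [P → b P b]
bbbPbb ⇒ bbbbPbbb   [P → b P b]
bbbbPbbb ⇒ bbbbbPbbbb   [P → b P b]
bbbbbPbbbb ⇒ bbbbbbPbbbbb   [P → b P b]
bbbbbbPbbbbb ⇒ bbbbbbbPbbbbbb   [P → b P b]
bbbbbbbPbbbbbb ⇒ bbbbbbbbPbbbbbbb   [P → b P b]
bbbbbbbbPbbbbbbb ⇒ bbbbbbbbebbbbbbb   [P → e]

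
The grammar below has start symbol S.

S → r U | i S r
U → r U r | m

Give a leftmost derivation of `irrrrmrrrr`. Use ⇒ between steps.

S⇒iSr⇒irUr⇒irrUrr⇒irrrUrrr⇒irrrrUrrrr⇒irrrrmrrrr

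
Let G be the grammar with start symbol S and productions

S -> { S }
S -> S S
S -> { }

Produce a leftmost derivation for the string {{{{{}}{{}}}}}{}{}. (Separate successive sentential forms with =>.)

S => SS => SSS => {S}SS => {{S}}SS => {{{S}}}SS => {{{SS}}}SS => {{{{S}S}}}SS => {{{{{}}S}}}SS => {{{{{}}{S}}}}SS => {{{{{}}{{}}}}}SS => {{{{{}}{{}}}}}{}S => {{{{{}}{{}}}}}{}{}

S => SS   [S -> S S]
SS => SSS   [S -> S S]
SSS => {S}SS   [S -> { S }]
{S}SS => {{S}}SS   [S -> { S }]
{{S}}SS => {{{S}}}SS   [S -> { S }]
{{{S}}}SS => {{{SS}}}SS   [S -> S S]
{{{SS}}}SS => {{{{S}S}}}SS   [S -> { S }]
{{{{S}S}}}SS => {{{{{}}S}}}SS   [S -> { }]
{{{{{}}S}}}SS => {{{{{}}{S}}}}SS   [S -> { S }]
{{{{{}}{S}}}}SS => {{{{{}}{{}}}}}SS   [S -> { }]
{{{{{}}{{}}}}}SS => {{{{{}}{{}}}}}{}S   [S -> { }]
{{{{{}}{{}}}}}{}S => {{{{{}}{{}}}}}{}{}   [S -> { }]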